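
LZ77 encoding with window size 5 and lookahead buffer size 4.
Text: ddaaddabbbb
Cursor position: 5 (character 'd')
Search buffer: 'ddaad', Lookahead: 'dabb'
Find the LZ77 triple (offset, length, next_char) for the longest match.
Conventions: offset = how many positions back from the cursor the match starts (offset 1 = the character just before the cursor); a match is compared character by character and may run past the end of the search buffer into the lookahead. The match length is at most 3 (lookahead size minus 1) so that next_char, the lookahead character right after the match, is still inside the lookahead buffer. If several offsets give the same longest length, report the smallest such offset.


Try each offset into the search buffer:
  offset=1 (pos 4, char 'd'): match length 1
  offset=2 (pos 3, char 'a'): match length 0
  offset=3 (pos 2, char 'a'): match length 0
  offset=4 (pos 1, char 'd'): match length 2
  offset=5 (pos 0, char 'd'): match length 1
Longest match has length 2 at offset 4.
next_char = character at position 5 + 2 = 7 -> 'b'

Best match: offset=4, length=2 (matching 'da' starting at position 1)
LZ77 triple: (4, 2, 'b')


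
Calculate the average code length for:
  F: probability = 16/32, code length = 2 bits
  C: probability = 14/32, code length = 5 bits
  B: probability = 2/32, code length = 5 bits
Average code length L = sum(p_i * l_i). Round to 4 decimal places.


Weighted contributions p_i * l_i:
  F: (16/32) * 2 = 32/32
  C: (14/32) * 5 = 70/32
  B: (2/32) * 5 = 10/32
Sum = (32 + 70 + 10)/32 = 112/32

L = 112/32 = 3.5000 bits/symbol


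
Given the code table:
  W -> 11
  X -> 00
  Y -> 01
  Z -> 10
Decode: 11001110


Decoding:
11 -> W
00 -> X
11 -> W
10 -> Z


Result: WXWZ


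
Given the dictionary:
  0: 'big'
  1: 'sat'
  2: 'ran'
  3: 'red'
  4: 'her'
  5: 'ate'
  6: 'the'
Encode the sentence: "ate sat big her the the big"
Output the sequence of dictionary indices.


Look up each word in the dictionary:
  'ate' -> 5
  'sat' -> 1
  'big' -> 0
  'her' -> 4
  'the' -> 6
  'the' -> 6
  'big' -> 0

Encoded: [5, 1, 0, 4, 6, 6, 0]


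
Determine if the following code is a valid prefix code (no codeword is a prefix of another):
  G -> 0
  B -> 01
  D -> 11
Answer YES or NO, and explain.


Checking each pair (does one codeword prefix another?):
  G='0' vs B='01': prefix -- VIOLATION

NO -- this is NOT a valid prefix code. G (0) is a prefix of B (01).


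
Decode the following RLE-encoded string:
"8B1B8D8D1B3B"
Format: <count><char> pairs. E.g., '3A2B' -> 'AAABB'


Expanding each <count><char> pair:
  8B -> 'BBBBBBBB'
  1B -> 'B'
  8D -> 'DDDDDDDD'
  8D -> 'DDDDDDDD'
  1B -> 'B'
  3B -> 'BBB'

Decoded = BBBBBBBBBDDDDDDDDDDDDDDDDBBBB


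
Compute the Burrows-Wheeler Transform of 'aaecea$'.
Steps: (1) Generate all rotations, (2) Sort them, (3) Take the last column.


Rotations (sorted):
  0: $aaecea -> last char: a
  1: a$aaece -> last char: e
  2: aaecea$ -> last char: $
  3: aecea$a -> last char: a
  4: cea$aae -> last char: e
  5: ea$aaec -> last char: c
  6: ecea$aa -> last char: a


BWT = ae$aeca


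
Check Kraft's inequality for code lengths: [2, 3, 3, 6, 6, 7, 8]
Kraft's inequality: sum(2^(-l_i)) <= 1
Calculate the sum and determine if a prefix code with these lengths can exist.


Sum = 2^(-2) + 2^(-3) + 2^(-3) + 2^(-6) + 2^(-6) + 2^(-7) + 2^(-8)
    = 0.25 + 0.125 + 0.125 + 0.015625 + 0.015625 + 0.0078125 + 0.00390625
    = 139/256 = 0.54296875
Since 0.54296875 <= 1, Kraft's inequality IS satisfied.
A prefix code with these lengths CAN exist.

Kraft sum = 0.54296875. Satisfied.


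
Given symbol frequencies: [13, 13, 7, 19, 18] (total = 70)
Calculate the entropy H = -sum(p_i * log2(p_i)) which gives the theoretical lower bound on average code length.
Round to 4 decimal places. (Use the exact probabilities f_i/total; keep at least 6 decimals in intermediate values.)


Per-symbol terms -p_i * log2(p_i) with p_i = f_i/70:
  p = 13/70 = 0.185714: log2(p) = -2.428843, -p*log2(p) = 0.451071
  p = 13/70 = 0.185714: log2(p) = -2.428843, -p*log2(p) = 0.451071
  p = 7/70 = 0.100000: log2(p) = -3.321928, -p*log2(p) = 0.332193
  p = 19/70 = 0.271429: log2(p) = -1.881356, -p*log2(p) = 0.510654
  p = 18/70 = 0.257143: log2(p) = -1.959358, -p*log2(p) = 0.503835
H = 0.451071 + 0.451071 + 0.332193 + 0.510654 + 0.503835 = 2.248824

H = 2.2488 bits/symbol


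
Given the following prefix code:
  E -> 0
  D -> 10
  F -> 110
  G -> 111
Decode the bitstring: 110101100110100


Decoding step by step:
Bits 110 -> F
Bits 10 -> D
Bits 110 -> F
Bits 0 -> E
Bits 110 -> F
Bits 10 -> D
Bits 0 -> E


Decoded message: FDFEFDE


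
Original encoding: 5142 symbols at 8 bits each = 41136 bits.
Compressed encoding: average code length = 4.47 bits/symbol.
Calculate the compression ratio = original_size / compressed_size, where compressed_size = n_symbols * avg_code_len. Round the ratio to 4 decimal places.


original_size = n_symbols * orig_bits = 5142 * 8 = 41136 bits
compressed_size = n_symbols * avg_code_len = 5142 * 4.47 = 22984.74 bits
ratio = original_size / compressed_size = 41136 / 22984.74 = 1.7897

Compression ratio = 1.7897


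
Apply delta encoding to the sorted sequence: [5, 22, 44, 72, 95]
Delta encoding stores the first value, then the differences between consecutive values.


First value: 5
Deltas:
  22 - 5 = 17
  44 - 22 = 22
  72 - 44 = 28
  95 - 72 = 23


Delta encoded: [5, 17, 22, 28, 23]


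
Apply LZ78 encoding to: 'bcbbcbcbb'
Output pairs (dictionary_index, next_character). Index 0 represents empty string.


LZ78 encoding steps:
Dictionary: {0: ''}
Step 1: w='' (idx 0), next='b' -> output (0, 'b'), add 'b' as idx 1
Step 2: w='' (idx 0), next='c' -> output (0, 'c'), add 'c' as idx 2
Step 3: w='b' (idx 1), next='b' -> output (1, 'b'), add 'bb' as idx 3
Step 4: w='c' (idx 2), next='b' -> output (2, 'b'), add 'cb' as idx 4
Step 5: w='cb' (idx 4), next='b' -> output (4, 'b'), add 'cbb' as idx 5


Encoded: [(0, 'b'), (0, 'c'), (1, 'b'), (2, 'b'), (4, 'b')]


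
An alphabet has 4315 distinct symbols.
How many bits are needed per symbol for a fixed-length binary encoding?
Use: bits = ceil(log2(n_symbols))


log2(4315) = 12.0751
Bracket: 2^12 = 4096 < 4315 <= 2^13 = 8192
So ceil(log2(4315)) = 13

bits = ceil(log2(4315)) = ceil(12.0751) = 13 bits


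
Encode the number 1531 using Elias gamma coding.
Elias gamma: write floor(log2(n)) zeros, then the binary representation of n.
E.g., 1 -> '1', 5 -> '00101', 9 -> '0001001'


num_bits = floor(log2(1531)) + 1 = 11
leading_zeros = num_bits - 1 = 10
binary(1531) = 10111111011

Elias gamma(1531) = '0000000000' + '10111111011' = 000000000010111111011 (21 bits)


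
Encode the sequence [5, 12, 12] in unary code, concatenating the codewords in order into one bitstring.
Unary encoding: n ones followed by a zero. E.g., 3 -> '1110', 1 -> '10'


Encode each number as n ones followed by a terminating 0:
  5 -> 111110 (6 bits)
  12 -> 1111111111110 (13 bits)
  12 -> 1111111111110 (13 bits)
Total length = 6 + 13 + 13 = 32 bits.

Unary([5, 12, 12]) = 11111011111111111101111111111110 (32 bits)


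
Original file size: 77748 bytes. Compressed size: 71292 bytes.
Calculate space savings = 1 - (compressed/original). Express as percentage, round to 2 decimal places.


ratio = compressed/original = 71292/77748 = 0.916962
savings = 1 - ratio = 1 - 0.916962 = 0.083038
as a percentage: 0.083038 * 100 = 8.3%

Space savings = 1 - 71292/77748 = 8.3%


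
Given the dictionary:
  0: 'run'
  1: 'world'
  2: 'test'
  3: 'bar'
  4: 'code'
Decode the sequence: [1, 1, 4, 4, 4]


Look up each index in the dictionary:
  1 -> 'world'
  1 -> 'world'
  4 -> 'code'
  4 -> 'code'
  4 -> 'code'

Decoded: "world world code code code"


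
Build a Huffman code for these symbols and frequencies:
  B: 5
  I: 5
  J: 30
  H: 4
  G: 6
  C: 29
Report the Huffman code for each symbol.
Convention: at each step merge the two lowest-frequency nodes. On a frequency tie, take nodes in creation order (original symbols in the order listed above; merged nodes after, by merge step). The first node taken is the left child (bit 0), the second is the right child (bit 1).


Huffman tree construction:
Step 1: Merge H(4) + B(5) = 9
Step 2: Merge I(5) + G(6) = 11
Step 3: Merge (H+B)(9) + (I+G)(11) = 20
Step 4: Merge ((H+B)+(I+G))(20) + C(29) = 49
Step 5: Merge J(30) + (((H+B)+(I+G))+C)(49) = 79
Read each symbol's code off the tree from the root (left child = 0, right child = 1).

Codes:
  B: 1001 (length 4)
  I: 1010 (length 4)
  J: 0 (length 1)
  H: 1000 (length 4)
  G: 1011 (length 4)
  C: 11 (length 2)
Average code length: 168/79 = 2.1266 bits/symbol


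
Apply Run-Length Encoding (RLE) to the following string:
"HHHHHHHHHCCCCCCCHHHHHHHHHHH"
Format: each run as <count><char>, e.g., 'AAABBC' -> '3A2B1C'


Scanning runs left to right:
  i=0: run of 'H' x 9 -> '9H'
  i=9: run of 'C' x 7 -> '7C'
  i=16: run of 'H' x 11 -> '11H'

RLE = 9H7C11H


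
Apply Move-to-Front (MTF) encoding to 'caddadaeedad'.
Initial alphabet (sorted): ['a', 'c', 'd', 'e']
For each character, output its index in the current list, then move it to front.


MTF encoding:
'c': index 1 in ['a', 'c', 'd', 'e'] -> ['c', 'a', 'd', 'e']
'a': index 1 in ['c', 'a', 'd', 'e'] -> ['a', 'c', 'd', 'e']
'd': index 2 in ['a', 'c', 'd', 'e'] -> ['d', 'a', 'c', 'e']
'd': index 0 in ['d', 'a', 'c', 'e'] -> ['d', 'a', 'c', 'e']
'a': index 1 in ['d', 'a', 'c', 'e'] -> ['a', 'd', 'c', 'e']
'd': index 1 in ['a', 'd', 'c', 'e'] -> ['d', 'a', 'c', 'e']
'a': index 1 in ['d', 'a', 'c', 'e'] -> ['a', 'd', 'c', 'e']
'e': index 3 in ['a', 'd', 'c', 'e'] -> ['e', 'a', 'd', 'c']
'e': index 0 in ['e', 'a', 'd', 'c'] -> ['e', 'a', 'd', 'c']
'd': index 2 in ['e', 'a', 'd', 'c'] -> ['d', 'e', 'a', 'c']
'a': index 2 in ['d', 'e', 'a', 'c'] -> ['a', 'd', 'e', 'c']
'd': index 1 in ['a', 'd', 'e', 'c'] -> ['d', 'a', 'e', 'c']


Output: [1, 1, 2, 0, 1, 1, 1, 3, 0, 2, 2, 1]


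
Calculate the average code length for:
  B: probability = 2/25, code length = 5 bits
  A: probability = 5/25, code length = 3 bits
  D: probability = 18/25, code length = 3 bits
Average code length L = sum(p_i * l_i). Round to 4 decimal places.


Weighted contributions p_i * l_i:
  B: (2/25) * 5 = 10/25
  A: (5/25) * 3 = 15/25
  D: (18/25) * 3 = 54/25
Sum = (10 + 15 + 54)/25 = 79/25

L = 79/25 = 3.1600 bits/symbol


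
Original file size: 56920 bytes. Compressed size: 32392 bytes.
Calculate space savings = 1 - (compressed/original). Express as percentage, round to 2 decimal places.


ratio = compressed/original = 32392/56920 = 0.569079
savings = 1 - ratio = 1 - 0.569079 = 0.430921
as a percentage: 0.430921 * 100 = 43.09%

Space savings = 1 - 32392/56920 = 43.09%


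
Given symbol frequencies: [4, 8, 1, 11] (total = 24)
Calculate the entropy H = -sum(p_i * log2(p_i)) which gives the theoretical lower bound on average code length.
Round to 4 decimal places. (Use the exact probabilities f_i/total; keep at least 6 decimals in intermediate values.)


Per-symbol terms -p_i * log2(p_i) with p_i = f_i/24:
  p = 4/24 = 0.166667: log2(p) = -2.584963, -p*log2(p) = 0.430827
  p = 8/24 = 0.333333: log2(p) = -1.584963, -p*log2(p) = 0.528321
  p = 1/24 = 0.041667: log2(p) = -4.584963, -p*log2(p) = 0.191040
  p = 11/24 = 0.458333: log2(p) = -1.125531, -p*log2(p) = 0.515868
H = 0.430827 + 0.528321 + 0.191040 + 0.515868 = 1.666056

H = 1.6661 bits/symbol


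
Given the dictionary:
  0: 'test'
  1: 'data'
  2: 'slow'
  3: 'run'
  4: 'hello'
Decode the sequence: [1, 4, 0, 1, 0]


Look up each index in the dictionary:
  1 -> 'data'
  4 -> 'hello'
  0 -> 'test'
  1 -> 'data'
  0 -> 'test'

Decoded: "data hello test data test"


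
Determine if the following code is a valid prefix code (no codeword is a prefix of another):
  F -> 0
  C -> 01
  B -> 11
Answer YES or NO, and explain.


Checking each pair (does one codeword prefix another?):
  F='0' vs C='01': prefix -- VIOLATION

NO -- this is NOT a valid prefix code. F (0) is a prefix of C (01).


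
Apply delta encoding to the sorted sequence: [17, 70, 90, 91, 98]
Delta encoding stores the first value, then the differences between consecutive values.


First value: 17
Deltas:
  70 - 17 = 53
  90 - 70 = 20
  91 - 90 = 1
  98 - 91 = 7


Delta encoded: [17, 53, 20, 1, 7]


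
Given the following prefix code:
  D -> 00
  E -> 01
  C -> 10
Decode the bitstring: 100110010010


Decoding step by step:
Bits 10 -> C
Bits 01 -> E
Bits 10 -> C
Bits 01 -> E
Bits 00 -> D
Bits 10 -> C


Decoded message: CECEDC


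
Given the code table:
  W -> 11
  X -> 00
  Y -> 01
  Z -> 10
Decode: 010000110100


Decoding:
01 -> Y
00 -> X
00 -> X
11 -> W
01 -> Y
00 -> X


Result: YXXWYX


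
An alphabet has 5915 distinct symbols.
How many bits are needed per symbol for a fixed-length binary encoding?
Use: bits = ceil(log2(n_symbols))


log2(5915) = 12.5302
Bracket: 2^12 = 4096 < 5915 <= 2^13 = 8192
So ceil(log2(5915)) = 13

bits = ceil(log2(5915)) = ceil(12.5302) = 13 bits


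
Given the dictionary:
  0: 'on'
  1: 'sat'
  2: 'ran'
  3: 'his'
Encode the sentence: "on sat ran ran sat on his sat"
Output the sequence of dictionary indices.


Look up each word in the dictionary:
  'on' -> 0
  'sat' -> 1
  'ran' -> 2
  'ran' -> 2
  'sat' -> 1
  'on' -> 0
  'his' -> 3
  'sat' -> 1

Encoded: [0, 1, 2, 2, 1, 0, 3, 1]


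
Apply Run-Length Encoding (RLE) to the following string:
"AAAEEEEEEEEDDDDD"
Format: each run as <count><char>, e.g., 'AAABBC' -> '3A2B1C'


Scanning runs left to right:
  i=0: run of 'A' x 3 -> '3A'
  i=3: run of 'E' x 8 -> '8E'
  i=11: run of 'D' x 5 -> '5D'

RLE = 3A8E5D


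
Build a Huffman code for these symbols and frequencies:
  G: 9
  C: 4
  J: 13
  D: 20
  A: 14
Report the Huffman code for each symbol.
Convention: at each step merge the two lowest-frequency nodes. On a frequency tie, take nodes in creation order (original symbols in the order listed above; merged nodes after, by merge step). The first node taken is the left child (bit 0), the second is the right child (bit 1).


Huffman tree construction:
Step 1: Merge C(4) + G(9) = 13
Step 2: Merge J(13) + (C+G)(13) = 26
Step 3: Merge A(14) + D(20) = 34
Step 4: Merge (J+(C+G))(26) + (A+D)(34) = 60
Read each symbol's code off the tree from the root (left child = 0, right child = 1).

Codes:
  G: 011 (length 3)
  C: 010 (length 3)
  J: 00 (length 2)
  D: 11 (length 2)
  A: 10 (length 2)
Average code length: 133/60 = 2.2167 bits/symbol


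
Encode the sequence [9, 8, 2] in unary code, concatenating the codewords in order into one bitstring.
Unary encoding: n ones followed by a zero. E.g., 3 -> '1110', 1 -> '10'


Encode each number as n ones followed by a terminating 0:
  9 -> 1111111110 (10 bits)
  8 -> 111111110 (9 bits)
  2 -> 110 (3 bits)
Total length = 10 + 9 + 3 = 22 bits.

Unary([9, 8, 2]) = 1111111110111111110110 (22 bits)


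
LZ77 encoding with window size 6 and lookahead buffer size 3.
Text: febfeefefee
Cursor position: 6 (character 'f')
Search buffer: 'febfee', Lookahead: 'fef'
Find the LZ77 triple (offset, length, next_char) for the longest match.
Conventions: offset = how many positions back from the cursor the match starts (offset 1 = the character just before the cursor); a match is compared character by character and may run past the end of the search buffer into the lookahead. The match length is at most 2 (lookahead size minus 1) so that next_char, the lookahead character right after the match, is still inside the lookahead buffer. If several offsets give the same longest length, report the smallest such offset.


Try each offset into the search buffer:
  offset=1 (pos 5, char 'e'): match length 0
  offset=2 (pos 4, char 'e'): match length 0
  offset=3 (pos 3, char 'f'): match length 2
  offset=4 (pos 2, char 'b'): match length 0
  offset=5 (pos 1, char 'e'): match length 0
  offset=6 (pos 0, char 'f'): match length 2
Longest match has length 2, found at offsets 3, 6; take the smallest, offset 3.
next_char = character at position 6 + 2 = 8 -> 'f'

Best match: offset=3, length=2 (matching 'fe' starting at position 3)
LZ77 triple: (3, 2, 'f')


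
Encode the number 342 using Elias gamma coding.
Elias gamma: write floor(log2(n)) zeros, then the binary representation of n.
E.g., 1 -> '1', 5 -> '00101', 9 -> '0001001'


num_bits = floor(log2(342)) + 1 = 9
leading_zeros = num_bits - 1 = 8
binary(342) = 101010110

Elias gamma(342) = '00000000' + '101010110' = 00000000101010110 (17 bits)


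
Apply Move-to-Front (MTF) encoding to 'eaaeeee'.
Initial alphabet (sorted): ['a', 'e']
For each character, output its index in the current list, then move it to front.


MTF encoding:
'e': index 1 in ['a', 'e'] -> ['e', 'a']
'a': index 1 in ['e', 'a'] -> ['a', 'e']
'a': index 0 in ['a', 'e'] -> ['a', 'e']
'e': index 1 in ['a', 'e'] -> ['e', 'a']
'e': index 0 in ['e', 'a'] -> ['e', 'a']
'e': index 0 in ['e', 'a'] -> ['e', 'a']
'e': index 0 in ['e', 'a'] -> ['e', 'a']


Output: [1, 1, 0, 1, 0, 0, 0]


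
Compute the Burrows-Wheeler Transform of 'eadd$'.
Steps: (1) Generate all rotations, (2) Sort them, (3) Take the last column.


Rotations (sorted):
  0: $eadd -> last char: d
  1: add$e -> last char: e
  2: d$ead -> last char: d
  3: dd$ea -> last char: a
  4: eadd$ -> last char: $


BWT = deda$


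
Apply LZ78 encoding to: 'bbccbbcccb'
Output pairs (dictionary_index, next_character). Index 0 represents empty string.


LZ78 encoding steps:
Dictionary: {0: ''}
Step 1: w='' (idx 0), next='b' -> output (0, 'b'), add 'b' as idx 1
Step 2: w='b' (idx 1), next='c' -> output (1, 'c'), add 'bc' as idx 2
Step 3: w='' (idx 0), next='c' -> output (0, 'c'), add 'c' as idx 3
Step 4: w='b' (idx 1), next='b' -> output (1, 'b'), add 'bb' as idx 4
Step 5: w='c' (idx 3), next='c' -> output (3, 'c'), add 'cc' as idx 5
Step 6: w='c' (idx 3), next='b' -> output (3, 'b'), add 'cb' as idx 6


Encoded: [(0, 'b'), (1, 'c'), (0, 'c'), (1, 'b'), (3, 'c'), (3, 'b')]


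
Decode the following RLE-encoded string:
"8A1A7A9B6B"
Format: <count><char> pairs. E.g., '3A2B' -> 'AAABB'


Expanding each <count><char> pair:
  8A -> 'AAAAAAAA'
  1A -> 'A'
  7A -> 'AAAAAAA'
  9B -> 'BBBBBBBBB'
  6B -> 'BBBBBB'

Decoded = AAAAAAAAAAAAAAAABBBBBBBBBBBBBBB


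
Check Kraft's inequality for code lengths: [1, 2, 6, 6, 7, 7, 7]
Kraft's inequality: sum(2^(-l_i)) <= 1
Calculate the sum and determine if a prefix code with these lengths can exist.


Sum = 2^(-1) + 2^(-2) + 2^(-6) + 2^(-6) + 2^(-7) + 2^(-7) + 2^(-7)
    = 0.5 + 0.25 + 0.015625 + 0.015625 + 0.0078125 + 0.0078125 + 0.0078125
    = 103/128 = 0.8046875
Since 0.8046875 <= 1, Kraft's inequality IS satisfied.
A prefix code with these lengths CAN exist.

Kraft sum = 0.8046875. Satisfied.


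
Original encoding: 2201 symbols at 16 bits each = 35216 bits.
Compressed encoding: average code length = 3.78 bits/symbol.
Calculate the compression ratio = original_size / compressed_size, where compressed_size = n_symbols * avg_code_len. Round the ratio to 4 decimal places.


original_size = n_symbols * orig_bits = 2201 * 16 = 35216 bits
compressed_size = n_symbols * avg_code_len = 2201 * 3.78 = 8319.78 bits
ratio = original_size / compressed_size = 35216 / 8319.78 = 4.2328

Compression ratio = 4.2328


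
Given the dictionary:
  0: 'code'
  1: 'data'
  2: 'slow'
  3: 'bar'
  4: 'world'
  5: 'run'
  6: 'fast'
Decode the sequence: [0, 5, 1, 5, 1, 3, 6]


Look up each index in the dictionary:
  0 -> 'code'
  5 -> 'run'
  1 -> 'data'
  5 -> 'run'
  1 -> 'data'
  3 -> 'bar'
  6 -> 'fast'

Decoded: "code run data run data bar fast"


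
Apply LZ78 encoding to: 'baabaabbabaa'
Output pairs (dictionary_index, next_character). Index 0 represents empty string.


LZ78 encoding steps:
Dictionary: {0: ''}
Step 1: w='' (idx 0), next='b' -> output (0, 'b'), add 'b' as idx 1
Step 2: w='' (idx 0), next='a' -> output (0, 'a'), add 'a' as idx 2
Step 3: w='a' (idx 2), next='b' -> output (2, 'b'), add 'ab' as idx 3
Step 4: w='a' (idx 2), next='a' -> output (2, 'a'), add 'aa' as idx 4
Step 5: w='b' (idx 1), next='b' -> output (1, 'b'), add 'bb' as idx 5
Step 6: w='ab' (idx 3), next='a' -> output (3, 'a'), add 'aba' as idx 6
Step 7: w='a' (idx 2), end of input -> output (2, '')


Encoded: [(0, 'b'), (0, 'a'), (2, 'b'), (2, 'a'), (1, 'b'), (3, 'a'), (2, '')]


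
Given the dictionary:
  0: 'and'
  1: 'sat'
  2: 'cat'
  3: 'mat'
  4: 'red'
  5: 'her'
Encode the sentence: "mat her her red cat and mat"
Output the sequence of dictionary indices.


Look up each word in the dictionary:
  'mat' -> 3
  'her' -> 5
  'her' -> 5
  'red' -> 4
  'cat' -> 2
  'and' -> 0
  'mat' -> 3

Encoded: [3, 5, 5, 4, 2, 0, 3]


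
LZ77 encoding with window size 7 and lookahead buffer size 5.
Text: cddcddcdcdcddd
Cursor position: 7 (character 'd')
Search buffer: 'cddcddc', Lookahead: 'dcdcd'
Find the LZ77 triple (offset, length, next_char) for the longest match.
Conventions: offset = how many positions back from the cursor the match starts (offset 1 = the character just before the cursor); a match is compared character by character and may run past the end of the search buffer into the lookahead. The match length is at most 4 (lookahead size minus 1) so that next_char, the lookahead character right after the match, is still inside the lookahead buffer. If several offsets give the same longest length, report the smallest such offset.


Try each offset into the search buffer:
  offset=1 (pos 6, char 'c'): match length 0
  offset=2 (pos 5, char 'd'): match length 4
  offset=3 (pos 4, char 'd'): match length 1
  offset=4 (pos 3, char 'c'): match length 0
  offset=5 (pos 2, char 'd'): match length 3
  offset=6 (pos 1, char 'd'): match length 1
  offset=7 (pos 0, char 'c'): match length 0
Longest match has length 4 at offset 2.
next_char = character at position 7 + 4 = 11 -> 'd'

Best match: offset=2, length=4 (matching 'dcdc' starting at position 5)
LZ77 triple: (2, 4, 'd')


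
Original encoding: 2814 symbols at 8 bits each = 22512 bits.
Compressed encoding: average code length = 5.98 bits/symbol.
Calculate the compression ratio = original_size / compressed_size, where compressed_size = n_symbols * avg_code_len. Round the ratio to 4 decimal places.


original_size = n_symbols * orig_bits = 2814 * 8 = 22512 bits
compressed_size = n_symbols * avg_code_len = 2814 * 5.98 = 16827.72 bits
ratio = original_size / compressed_size = 22512 / 16827.72 = 1.3378

Compression ratio = 1.3378


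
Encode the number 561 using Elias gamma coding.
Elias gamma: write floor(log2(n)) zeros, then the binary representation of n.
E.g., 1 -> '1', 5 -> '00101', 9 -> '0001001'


num_bits = floor(log2(561)) + 1 = 10
leading_zeros = num_bits - 1 = 9
binary(561) = 1000110001

Elias gamma(561) = '000000000' + '1000110001' = 0000000001000110001 (19 bits)


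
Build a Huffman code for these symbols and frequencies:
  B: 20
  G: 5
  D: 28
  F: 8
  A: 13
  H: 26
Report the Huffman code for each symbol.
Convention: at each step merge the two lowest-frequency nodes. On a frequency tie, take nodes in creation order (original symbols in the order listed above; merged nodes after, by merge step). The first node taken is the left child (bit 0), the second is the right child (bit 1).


Huffman tree construction:
Step 1: Merge G(5) + F(8) = 13
Step 2: Merge A(13) + (G+F)(13) = 26
Step 3: Merge B(20) + H(26) = 46
Step 4: Merge (A+(G+F))(26) + D(28) = 54
Step 5: Merge (B+H)(46) + ((A+(G+F))+D)(54) = 100
Read each symbol's code off the tree from the root (left child = 0, right child = 1).

Codes:
  B: 00 (length 2)
  G: 1010 (length 4)
  D: 11 (length 2)
  F: 1011 (length 4)
  A: 100 (length 3)
  H: 01 (length 2)
Average code length: 239/100 = 2.3900 bits/symbol


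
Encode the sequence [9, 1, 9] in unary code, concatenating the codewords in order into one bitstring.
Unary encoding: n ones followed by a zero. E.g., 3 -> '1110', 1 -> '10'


Encode each number as n ones followed by a terminating 0:
  9 -> 1111111110 (10 bits)
  1 -> 10 (2 bits)
  9 -> 1111111110 (10 bits)
Total length = 10 + 2 + 10 = 22 bits.

Unary([9, 1, 9]) = 1111111110101111111110 (22 bits)


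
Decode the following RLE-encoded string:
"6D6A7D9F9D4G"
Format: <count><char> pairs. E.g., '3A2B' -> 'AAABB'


Expanding each <count><char> pair:
  6D -> 'DDDDDD'
  6A -> 'AAAAAA'
  7D -> 'DDDDDDD'
  9F -> 'FFFFFFFFF'
  9D -> 'DDDDDDDDD'
  4G -> 'GGGG'

Decoded = DDDDDDAAAAAADDDDDDDFFFFFFFFFDDDDDDDDDGGGG


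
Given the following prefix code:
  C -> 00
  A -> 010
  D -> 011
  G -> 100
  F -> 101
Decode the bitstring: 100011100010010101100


Decoding step by step:
Bits 100 -> G
Bits 011 -> D
Bits 100 -> G
Bits 010 -> A
Bits 010 -> A
Bits 101 -> F
Bits 100 -> G


Decoded message: GDGAAFG


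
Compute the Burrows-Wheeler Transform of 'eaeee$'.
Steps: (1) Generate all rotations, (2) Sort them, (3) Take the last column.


Rotations (sorted):
  0: $eaeee -> last char: e
  1: aeee$e -> last char: e
  2: e$eaee -> last char: e
  3: eaeee$ -> last char: $
  4: ee$eae -> last char: e
  5: eee$ea -> last char: a


BWT = eee$ea


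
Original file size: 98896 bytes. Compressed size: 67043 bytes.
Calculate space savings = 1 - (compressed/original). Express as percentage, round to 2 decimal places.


ratio = compressed/original = 67043/98896 = 0.677914
savings = 1 - ratio = 1 - 0.677914 = 0.322086
as a percentage: 0.322086 * 100 = 32.21%

Space savings = 1 - 67043/98896 = 32.21%


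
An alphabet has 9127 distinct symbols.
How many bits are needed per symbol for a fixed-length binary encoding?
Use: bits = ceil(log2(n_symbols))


log2(9127) = 13.1559
Bracket: 2^13 = 8192 < 9127 <= 2^14 = 16384
So ceil(log2(9127)) = 14

bits = ceil(log2(9127)) = ceil(13.1559) = 14 bits


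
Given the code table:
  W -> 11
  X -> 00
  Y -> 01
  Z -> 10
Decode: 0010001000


Decoding:
00 -> X
10 -> Z
00 -> X
10 -> Z
00 -> X


Result: XZXZX


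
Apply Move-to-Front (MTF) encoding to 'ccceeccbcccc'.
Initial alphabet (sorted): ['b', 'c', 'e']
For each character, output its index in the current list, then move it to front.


MTF encoding:
'c': index 1 in ['b', 'c', 'e'] -> ['c', 'b', 'e']
'c': index 0 in ['c', 'b', 'e'] -> ['c', 'b', 'e']
'c': index 0 in ['c', 'b', 'e'] -> ['c', 'b', 'e']
'e': index 2 in ['c', 'b', 'e'] -> ['e', 'c', 'b']
'e': index 0 in ['e', 'c', 'b'] -> ['e', 'c', 'b']
'c': index 1 in ['e', 'c', 'b'] -> ['c', 'e', 'b']
'c': index 0 in ['c', 'e', 'b'] -> ['c', 'e', 'b']
'b': index 2 in ['c', 'e', 'b'] -> ['b', 'c', 'e']
'c': index 1 in ['b', 'c', 'e'] -> ['c', 'b', 'e']
'c': index 0 in ['c', 'b', 'e'] -> ['c', 'b', 'e']
'c': index 0 in ['c', 'b', 'e'] -> ['c', 'b', 'e']
'c': index 0 in ['c', 'b', 'e'] -> ['c', 'b', 'e']


Output: [1, 0, 0, 2, 0, 1, 0, 2, 1, 0, 0, 0]


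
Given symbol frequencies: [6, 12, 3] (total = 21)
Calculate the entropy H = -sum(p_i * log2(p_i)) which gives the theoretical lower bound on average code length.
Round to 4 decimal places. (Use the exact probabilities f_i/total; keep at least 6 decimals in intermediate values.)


Per-symbol terms -p_i * log2(p_i) with p_i = f_i/21:
  p = 6/21 = 0.285714: log2(p) = -1.807355, -p*log2(p) = 0.516387
  p = 12/21 = 0.571429: log2(p) = -0.807355, -p*log2(p) = 0.461346
  p = 3/21 = 0.142857: log2(p) = -2.807355, -p*log2(p) = 0.401051
H = 0.516387 + 0.461346 + 0.401051 = 1.378784

H = 1.3788 bits/symbol


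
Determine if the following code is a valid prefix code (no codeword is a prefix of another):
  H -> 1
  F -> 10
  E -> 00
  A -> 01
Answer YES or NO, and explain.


Checking each pair (does one codeword prefix another?):
  H='1' vs F='10': prefix -- VIOLATION

NO -- this is NOT a valid prefix code. H (1) is a prefix of F (10).


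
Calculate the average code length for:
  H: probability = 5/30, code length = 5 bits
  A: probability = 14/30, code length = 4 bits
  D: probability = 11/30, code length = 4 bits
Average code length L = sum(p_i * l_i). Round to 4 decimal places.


Weighted contributions p_i * l_i:
  H: (5/30) * 5 = 25/30
  A: (14/30) * 4 = 56/30
  D: (11/30) * 4 = 44/30
Sum = (25 + 56 + 44)/30 = 125/30

L = 125/30 = 4.1667 bits/symbol


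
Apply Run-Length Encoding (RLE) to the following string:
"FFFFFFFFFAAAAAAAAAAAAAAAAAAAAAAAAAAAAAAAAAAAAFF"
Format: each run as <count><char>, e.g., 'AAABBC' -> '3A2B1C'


Scanning runs left to right:
  i=0: run of 'F' x 9 -> '9F'
  i=9: run of 'A' x 36 -> '36A'
  i=45: run of 'F' x 2 -> '2F'

RLE = 9F36A2F


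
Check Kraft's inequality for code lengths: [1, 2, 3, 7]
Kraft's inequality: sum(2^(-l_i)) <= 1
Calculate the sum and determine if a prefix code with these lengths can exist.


Sum = 2^(-1) + 2^(-2) + 2^(-3) + 2^(-7)
    = 0.5 + 0.25 + 0.125 + 0.0078125
    = 113/128 = 0.8828125
Since 0.8828125 <= 1, Kraft's inequality IS satisfied.
A prefix code with these lengths CAN exist.

Kraft sum = 0.8828125. Satisfied.


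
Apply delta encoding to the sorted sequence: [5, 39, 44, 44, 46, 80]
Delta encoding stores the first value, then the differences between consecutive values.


First value: 5
Deltas:
  39 - 5 = 34
  44 - 39 = 5
  44 - 44 = 0
  46 - 44 = 2
  80 - 46 = 34


Delta encoded: [5, 34, 5, 0, 2, 34]


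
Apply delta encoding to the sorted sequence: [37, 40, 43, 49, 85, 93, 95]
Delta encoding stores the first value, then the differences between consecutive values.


First value: 37
Deltas:
  40 - 37 = 3
  43 - 40 = 3
  49 - 43 = 6
  85 - 49 = 36
  93 - 85 = 8
  95 - 93 = 2


Delta encoded: [37, 3, 3, 6, 36, 8, 2]


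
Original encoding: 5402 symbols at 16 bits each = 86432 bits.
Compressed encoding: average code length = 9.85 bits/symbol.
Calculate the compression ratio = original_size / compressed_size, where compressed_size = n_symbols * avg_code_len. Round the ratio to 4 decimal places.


original_size = n_symbols * orig_bits = 5402 * 16 = 86432 bits
compressed_size = n_symbols * avg_code_len = 5402 * 9.85 = 53209.7 bits
ratio = original_size / compressed_size = 86432 / 53209.7 = 1.6244

Compression ratio = 1.6244


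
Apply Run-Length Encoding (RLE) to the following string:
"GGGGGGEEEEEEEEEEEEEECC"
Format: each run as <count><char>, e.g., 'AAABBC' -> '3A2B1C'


Scanning runs left to right:
  i=0: run of 'G' x 6 -> '6G'
  i=6: run of 'E' x 14 -> '14E'
  i=20: run of 'C' x 2 -> '2C'

RLE = 6G14E2C


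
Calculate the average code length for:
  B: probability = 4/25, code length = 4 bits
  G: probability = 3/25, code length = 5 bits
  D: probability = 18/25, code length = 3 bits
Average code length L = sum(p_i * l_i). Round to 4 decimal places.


Weighted contributions p_i * l_i:
  B: (4/25) * 4 = 16/25
  G: (3/25) * 5 = 15/25
  D: (18/25) * 3 = 54/25
Sum = (16 + 15 + 54)/25 = 85/25

L = 85/25 = 3.4000 bits/symbol


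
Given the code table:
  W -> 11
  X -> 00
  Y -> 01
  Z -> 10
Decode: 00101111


Decoding:
00 -> X
10 -> Z
11 -> W
11 -> W


Result: XZWW


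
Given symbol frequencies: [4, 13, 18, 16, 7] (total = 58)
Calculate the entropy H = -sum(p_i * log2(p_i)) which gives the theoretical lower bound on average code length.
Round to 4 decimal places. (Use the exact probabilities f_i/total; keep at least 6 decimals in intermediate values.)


Per-symbol terms -p_i * log2(p_i) with p_i = f_i/58:
  p = 4/58 = 0.068966: log2(p) = -3.857981, -p*log2(p) = 0.266068
  p = 13/58 = 0.224138: log2(p) = -2.157541, -p*log2(p) = 0.483587
  p = 18/58 = 0.310345: log2(p) = -1.688056, -p*log2(p) = 0.523879
  p = 16/58 = 0.275862: log2(p) = -1.857981, -p*log2(p) = 0.512546
  p = 7/58 = 0.120690: log2(p) = -3.050626, -p*log2(p) = 0.368179
H = 0.266068 + 0.483587 + 0.523879 + 0.512546 + 0.368179 = 2.154259

H = 2.1543 bits/symbol


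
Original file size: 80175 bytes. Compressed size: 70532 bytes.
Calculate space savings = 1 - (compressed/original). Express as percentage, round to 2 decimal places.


ratio = compressed/original = 70532/80175 = 0.879726
savings = 1 - ratio = 1 - 0.879726 = 0.120274
as a percentage: 0.120274 * 100 = 12.03%

Space savings = 1 - 70532/80175 = 12.03%


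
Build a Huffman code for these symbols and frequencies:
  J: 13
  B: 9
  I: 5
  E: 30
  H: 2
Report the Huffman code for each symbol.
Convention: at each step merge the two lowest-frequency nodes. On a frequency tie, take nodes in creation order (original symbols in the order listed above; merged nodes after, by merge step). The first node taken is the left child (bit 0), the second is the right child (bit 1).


Huffman tree construction:
Step 1: Merge H(2) + I(5) = 7
Step 2: Merge (H+I)(7) + B(9) = 16
Step 3: Merge J(13) + ((H+I)+B)(16) = 29
Step 4: Merge (J+((H+I)+B))(29) + E(30) = 59
Read each symbol's code off the tree from the root (left child = 0, right child = 1).

Codes:
  J: 00 (length 2)
  B: 011 (length 3)
  I: 0101 (length 4)
  E: 1 (length 1)
  H: 0100 (length 4)
Average code length: 111/59 = 1.8814 bits/symbol


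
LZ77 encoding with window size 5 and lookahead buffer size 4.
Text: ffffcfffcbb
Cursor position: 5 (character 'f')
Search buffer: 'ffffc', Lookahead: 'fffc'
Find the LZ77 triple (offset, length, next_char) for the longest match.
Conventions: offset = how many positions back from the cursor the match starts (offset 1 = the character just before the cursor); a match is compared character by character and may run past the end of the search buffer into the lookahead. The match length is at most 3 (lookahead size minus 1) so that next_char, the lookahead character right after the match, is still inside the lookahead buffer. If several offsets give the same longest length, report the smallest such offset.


Try each offset into the search buffer:
  offset=1 (pos 4, char 'c'): match length 0
  offset=2 (pos 3, char 'f'): match length 1
  offset=3 (pos 2, char 'f'): match length 2
  offset=4 (pos 1, char 'f'): match length 3
  offset=5 (pos 0, char 'f'): match length 3
Longest match has length 3, found at offsets 4, 5; take the smallest, offset 4.
next_char = character at position 5 + 3 = 8 -> 'c'

Best match: offset=4, length=3 (matching 'fff' starting at position 1)
LZ77 triple: (4, 3, 'c')


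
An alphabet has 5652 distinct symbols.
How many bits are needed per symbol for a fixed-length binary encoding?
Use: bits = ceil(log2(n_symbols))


log2(5652) = 12.4645
Bracket: 2^12 = 4096 < 5652 <= 2^13 = 8192
So ceil(log2(5652)) = 13

bits = ceil(log2(5652)) = ceil(12.4645) = 13 bits


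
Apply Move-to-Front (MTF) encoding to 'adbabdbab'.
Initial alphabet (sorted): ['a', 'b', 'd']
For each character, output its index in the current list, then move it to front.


MTF encoding:
'a': index 0 in ['a', 'b', 'd'] -> ['a', 'b', 'd']
'd': index 2 in ['a', 'b', 'd'] -> ['d', 'a', 'b']
'b': index 2 in ['d', 'a', 'b'] -> ['b', 'd', 'a']
'a': index 2 in ['b', 'd', 'a'] -> ['a', 'b', 'd']
'b': index 1 in ['a', 'b', 'd'] -> ['b', 'a', 'd']
'd': index 2 in ['b', 'a', 'd'] -> ['d', 'b', 'a']
'b': index 1 in ['d', 'b', 'a'] -> ['b', 'd', 'a']
'a': index 2 in ['b', 'd', 'a'] -> ['a', 'b', 'd']
'b': index 1 in ['a', 'b', 'd'] -> ['b', 'a', 'd']


Output: [0, 2, 2, 2, 1, 2, 1, 2, 1]


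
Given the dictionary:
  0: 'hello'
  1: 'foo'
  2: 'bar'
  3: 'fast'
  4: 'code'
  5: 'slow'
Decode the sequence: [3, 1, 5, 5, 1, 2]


Look up each index in the dictionary:
  3 -> 'fast'
  1 -> 'foo'
  5 -> 'slow'
  5 -> 'slow'
  1 -> 'foo'
  2 -> 'bar'

Decoded: "fast foo slow slow foo bar"


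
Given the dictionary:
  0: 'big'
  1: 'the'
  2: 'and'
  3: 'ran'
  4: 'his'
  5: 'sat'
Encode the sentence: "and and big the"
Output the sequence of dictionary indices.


Look up each word in the dictionary:
  'and' -> 2
  'and' -> 2
  'big' -> 0
  'the' -> 1

Encoded: [2, 2, 0, 1]


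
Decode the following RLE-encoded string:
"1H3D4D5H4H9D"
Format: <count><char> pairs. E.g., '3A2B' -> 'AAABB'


Expanding each <count><char> pair:
  1H -> 'H'
  3D -> 'DDD'
  4D -> 'DDDD'
  5H -> 'HHHHH'
  4H -> 'HHHH'
  9D -> 'DDDDDDDDD'

Decoded = HDDDDDDDHHHHHHHHHDDDDDDDDD


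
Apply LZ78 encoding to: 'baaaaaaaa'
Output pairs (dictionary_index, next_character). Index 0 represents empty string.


LZ78 encoding steps:
Dictionary: {0: ''}
Step 1: w='' (idx 0), next='b' -> output (0, 'b'), add 'b' as idx 1
Step 2: w='' (idx 0), next='a' -> output (0, 'a'), add 'a' as idx 2
Step 3: w='a' (idx 2), next='a' -> output (2, 'a'), add 'aa' as idx 3
Step 4: w='aa' (idx 3), next='a' -> output (3, 'a'), add 'aaa' as idx 4
Step 5: w='aa' (idx 3), end of input -> output (3, '')


Encoded: [(0, 'b'), (0, 'a'), (2, 'a'), (3, 'a'), (3, '')]


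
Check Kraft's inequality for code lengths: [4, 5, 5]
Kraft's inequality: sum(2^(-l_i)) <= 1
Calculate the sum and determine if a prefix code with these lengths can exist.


Sum = 2^(-4) + 2^(-5) + 2^(-5)
    = 0.0625 + 0.03125 + 0.03125
    = 4/32 = 0.125
Since 0.125 <= 1, Kraft's inequality IS satisfied.
A prefix code with these lengths CAN exist.

Kraft sum = 0.125. Satisfied.


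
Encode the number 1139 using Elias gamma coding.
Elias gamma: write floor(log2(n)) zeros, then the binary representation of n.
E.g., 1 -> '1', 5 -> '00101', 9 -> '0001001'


num_bits = floor(log2(1139)) + 1 = 11
leading_zeros = num_bits - 1 = 10
binary(1139) = 10001110011

Elias gamma(1139) = '0000000000' + '10001110011' = 000000000010001110011 (21 bits)


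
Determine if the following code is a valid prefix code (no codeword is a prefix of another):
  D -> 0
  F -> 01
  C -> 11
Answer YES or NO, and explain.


Checking each pair (does one codeword prefix another?):
  D='0' vs F='01': prefix -- VIOLATION

NO -- this is NOT a valid prefix code. D (0) is a prefix of F (01).


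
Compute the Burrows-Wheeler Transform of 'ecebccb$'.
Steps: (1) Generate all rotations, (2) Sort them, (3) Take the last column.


Rotations (sorted):
  0: $ecebccb -> last char: b
  1: b$ecebcc -> last char: c
  2: bccb$ece -> last char: e
  3: cb$ecebc -> last char: c
  4: ccb$eceb -> last char: b
  5: cebccb$e -> last char: e
  6: ebccb$ec -> last char: c
  7: ecebccb$ -> last char: $


BWT = bcecbec$


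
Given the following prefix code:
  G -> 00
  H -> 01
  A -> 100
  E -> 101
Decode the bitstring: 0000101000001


Decoding step by step:
Bits 00 -> G
Bits 00 -> G
Bits 101 -> E
Bits 00 -> G
Bits 00 -> G
Bits 01 -> H


Decoded message: GGEGGH


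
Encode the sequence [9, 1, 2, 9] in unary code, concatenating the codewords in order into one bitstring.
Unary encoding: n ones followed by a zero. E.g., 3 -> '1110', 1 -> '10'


Encode each number as n ones followed by a terminating 0:
  9 -> 1111111110 (10 bits)
  1 -> 10 (2 bits)
  2 -> 110 (3 bits)
  9 -> 1111111110 (10 bits)
Total length = 10 + 2 + 3 + 10 = 25 bits.

Unary([9, 1, 2, 9]) = 1111111110101101111111110 (25 bits)


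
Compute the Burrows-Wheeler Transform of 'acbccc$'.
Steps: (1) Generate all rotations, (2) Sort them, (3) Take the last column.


Rotations (sorted):
  0: $acbccc -> last char: c
  1: acbccc$ -> last char: $
  2: bccc$ac -> last char: c
  3: c$acbcc -> last char: c
  4: cbccc$a -> last char: a
  5: cc$acbc -> last char: c
  6: ccc$acb -> last char: b


BWT = c$ccacb


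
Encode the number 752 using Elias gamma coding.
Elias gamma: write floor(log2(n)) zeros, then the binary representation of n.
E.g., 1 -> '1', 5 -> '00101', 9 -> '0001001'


num_bits = floor(log2(752)) + 1 = 10
leading_zeros = num_bits - 1 = 9
binary(752) = 1011110000

Elias gamma(752) = '000000000' + '1011110000' = 0000000001011110000 (19 bits)


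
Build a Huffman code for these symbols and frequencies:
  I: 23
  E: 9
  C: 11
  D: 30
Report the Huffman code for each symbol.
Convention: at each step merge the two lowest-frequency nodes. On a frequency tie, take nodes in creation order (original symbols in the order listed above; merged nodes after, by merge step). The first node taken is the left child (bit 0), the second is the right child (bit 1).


Huffman tree construction:
Step 1: Merge E(9) + C(11) = 20
Step 2: Merge (E+C)(20) + I(23) = 43
Step 3: Merge D(30) + ((E+C)+I)(43) = 73
Read each symbol's code off the tree from the root (left child = 0, right child = 1).

Codes:
  I: 11 (length 2)
  E: 100 (length 3)
  C: 101 (length 3)
  D: 0 (length 1)
Average code length: 136/73 = 1.8630 bits/symbol
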